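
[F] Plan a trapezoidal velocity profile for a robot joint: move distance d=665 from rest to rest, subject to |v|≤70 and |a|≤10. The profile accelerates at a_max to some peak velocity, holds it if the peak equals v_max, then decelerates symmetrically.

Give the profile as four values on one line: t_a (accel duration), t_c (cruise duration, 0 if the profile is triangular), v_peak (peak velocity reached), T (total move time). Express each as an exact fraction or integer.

v_max²/a_max = 70²/10 = 490
665 ≥ 490 ⇒ cruise phase
t_a = 70/10 = 7; v_peak = 70
d_cruise = 665 − 490 = 175; t_c = 175/70 = 5/2
T = 2·7 + 5/2 = 33/2

t_a=7 t_c=5/2 v_peak=70 T=33/2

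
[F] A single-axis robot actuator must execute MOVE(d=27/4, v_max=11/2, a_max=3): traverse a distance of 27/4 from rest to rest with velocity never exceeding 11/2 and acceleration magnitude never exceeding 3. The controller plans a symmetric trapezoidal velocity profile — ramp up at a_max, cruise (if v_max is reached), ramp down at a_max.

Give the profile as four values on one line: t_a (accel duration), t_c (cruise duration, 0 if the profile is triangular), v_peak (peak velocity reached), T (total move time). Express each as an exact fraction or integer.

t_a=3/2 t_c=0 v_peak=9/2 T=3

vₘ²/aₘ = (11/2)²/3 = 121/12
27/4 < 121/12 → triangular
v_peak = √(27/4·3) = √(81/4) = 9/2
t_a = (9/2)/3 = 3/2; t_c = 0
T = 2·3/2 = 3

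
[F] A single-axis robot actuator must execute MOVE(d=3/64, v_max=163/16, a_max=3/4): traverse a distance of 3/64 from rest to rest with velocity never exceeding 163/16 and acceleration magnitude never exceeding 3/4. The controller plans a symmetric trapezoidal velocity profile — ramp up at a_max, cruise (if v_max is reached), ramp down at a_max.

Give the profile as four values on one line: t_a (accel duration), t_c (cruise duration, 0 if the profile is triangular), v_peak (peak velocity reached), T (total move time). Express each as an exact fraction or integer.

v_max²/a_max = (163/16)²/(3/4) = 26569/192
3/64 < 26569/192 so t_c = 0
v_peak = √(3/64·3/4) = √(9/256) = 3/16
t_a = (3/16)/(3/4) = 1/4; t_c = 0
T = 2·1/4 = 1/2

t_a=1/4 t_c=0 v_peak=3/16 T=1/2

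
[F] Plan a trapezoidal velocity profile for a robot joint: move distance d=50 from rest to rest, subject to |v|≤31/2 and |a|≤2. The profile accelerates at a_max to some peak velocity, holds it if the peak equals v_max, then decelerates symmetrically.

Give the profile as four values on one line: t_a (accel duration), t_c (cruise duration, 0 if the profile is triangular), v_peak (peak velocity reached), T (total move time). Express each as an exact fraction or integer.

(v_max)²/a_max = (31/2)²/2 = 961/8
50 < 961/8 so t_c = 0
v_peak = √(50·2) = √100 = 10
t_a = 10/2 = 5; t_c = 0
T = 2·5 = 10

t_a=5 t_c=0 v_peak=10 T=10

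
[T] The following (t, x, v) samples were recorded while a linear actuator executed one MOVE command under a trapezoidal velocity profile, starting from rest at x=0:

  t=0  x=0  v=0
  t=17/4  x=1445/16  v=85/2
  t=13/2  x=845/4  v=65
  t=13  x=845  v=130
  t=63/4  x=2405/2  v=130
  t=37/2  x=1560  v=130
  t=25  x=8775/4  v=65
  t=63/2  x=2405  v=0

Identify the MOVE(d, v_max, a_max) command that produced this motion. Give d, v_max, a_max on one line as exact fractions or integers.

d=2405 v_max=130 a_max=10

final state: t=63/2, x=2405, v=0 → d = 2405
a_max = (85/2−0)/(17/4−0) = 10
max v = 130 over t∈[13,37/2] → v_max = 130
check: 130·(13+11/2) = 2405 ✓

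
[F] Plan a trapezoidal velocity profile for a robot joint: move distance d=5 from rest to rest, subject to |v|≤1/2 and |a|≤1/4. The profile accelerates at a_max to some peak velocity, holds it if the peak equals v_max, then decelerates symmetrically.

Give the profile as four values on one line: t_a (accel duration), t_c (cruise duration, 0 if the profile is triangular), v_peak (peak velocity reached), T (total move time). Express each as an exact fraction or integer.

t_a=2 t_c=8 v_peak=1/2 T=12

vₘ²/aₘ = (1/2)²/(1/4) = 1
5 ≥ 1 → trapezoidal
t_a = (1/2)/(1/4) = 2; v_peak = 1/2
d_cruise = 5 − 1 = 4; t_c = 4/(1/2) = 8
T = 2·2 + 8 = 12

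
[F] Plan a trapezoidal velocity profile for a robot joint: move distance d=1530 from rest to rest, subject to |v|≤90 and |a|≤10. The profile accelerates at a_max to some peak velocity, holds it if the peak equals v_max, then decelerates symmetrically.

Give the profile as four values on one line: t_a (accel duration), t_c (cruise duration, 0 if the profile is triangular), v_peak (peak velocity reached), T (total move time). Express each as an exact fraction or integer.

t_a=9 t_c=8 v_peak=90 T=26

(v_max)²/a_max = 90²/10 = 810
1530 ≥ 810 → trapezoidal
t_a = 90/10 = 9; v_peak = 90
d_cruise = 1530 − 810 = 720; t_c = 720/90 = 8
T = 2·9 + 8 = 26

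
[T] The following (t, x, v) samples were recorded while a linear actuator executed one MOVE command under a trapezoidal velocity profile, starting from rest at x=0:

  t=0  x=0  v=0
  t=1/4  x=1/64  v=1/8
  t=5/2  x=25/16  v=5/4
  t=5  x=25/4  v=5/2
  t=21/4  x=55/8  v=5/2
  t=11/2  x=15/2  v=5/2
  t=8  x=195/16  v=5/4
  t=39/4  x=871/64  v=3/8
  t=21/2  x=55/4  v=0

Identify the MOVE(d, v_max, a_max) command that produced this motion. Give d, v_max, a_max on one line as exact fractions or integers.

final state: t=21/2, x=55/4, v=0 → d = 55/4
a_max = (1/8−0)/(1/4−0) = 1/2
max v = 5/2 over t∈[5,11/2] → v_max = 5/2
check: 5/2·(5+1/2) = 55/4 ✓

d=55/4 v_max=5/2 a_max=1/2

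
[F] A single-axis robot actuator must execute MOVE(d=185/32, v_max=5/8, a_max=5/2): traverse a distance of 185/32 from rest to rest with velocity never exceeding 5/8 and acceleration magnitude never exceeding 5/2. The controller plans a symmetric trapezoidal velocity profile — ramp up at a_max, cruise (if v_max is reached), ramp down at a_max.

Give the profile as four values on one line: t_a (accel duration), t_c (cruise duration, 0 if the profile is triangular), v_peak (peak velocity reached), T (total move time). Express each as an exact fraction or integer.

(v_max)²/a_max = (5/8)²/(5/2) = 5/32
185/32 ≥ 5/32 so v_max reached
t_a = (5/8)/(5/2) = 1/4; v_peak = 5/8
d_cruise = 185/32 − 5/32 = 45/8; t_c = (45/8)/(5/8) = 9
T = 2·1/4 + 9 = 19/2

t_a=1/4 t_c=9 v_peak=5/8 T=19/2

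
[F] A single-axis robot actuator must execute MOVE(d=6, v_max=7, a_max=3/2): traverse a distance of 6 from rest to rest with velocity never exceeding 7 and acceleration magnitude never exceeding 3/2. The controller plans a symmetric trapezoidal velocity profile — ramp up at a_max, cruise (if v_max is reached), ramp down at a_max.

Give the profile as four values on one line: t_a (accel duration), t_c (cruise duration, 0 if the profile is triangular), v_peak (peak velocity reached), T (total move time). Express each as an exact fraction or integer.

v_max²/a_max = 7²/(3/2) = 98/3
6 < 98/3 so t_c = 0
v_peak = √(6·3/2) = √9 = 3
t_a = 3/(3/2) = 2; t_c = 0
T = 2·2 = 4

t_a=2 t_c=0 v_peak=3 T=4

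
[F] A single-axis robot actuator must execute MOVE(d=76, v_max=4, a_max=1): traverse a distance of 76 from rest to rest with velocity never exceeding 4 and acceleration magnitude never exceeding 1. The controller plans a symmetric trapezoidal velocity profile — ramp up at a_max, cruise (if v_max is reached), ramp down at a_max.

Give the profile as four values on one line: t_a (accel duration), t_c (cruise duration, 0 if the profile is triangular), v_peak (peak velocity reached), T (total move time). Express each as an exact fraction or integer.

vₘ²/aₘ = 4²/1 = 16
76 ≥ 16 → trapezoidal
t_a = 4/1 = 4; v_peak = 4
d_cruise = 76 − 16 = 60; t_c = 60/4 = 15
T = 2·4 + 15 = 23

t_a=4 t_c=15 v_peak=4 T=23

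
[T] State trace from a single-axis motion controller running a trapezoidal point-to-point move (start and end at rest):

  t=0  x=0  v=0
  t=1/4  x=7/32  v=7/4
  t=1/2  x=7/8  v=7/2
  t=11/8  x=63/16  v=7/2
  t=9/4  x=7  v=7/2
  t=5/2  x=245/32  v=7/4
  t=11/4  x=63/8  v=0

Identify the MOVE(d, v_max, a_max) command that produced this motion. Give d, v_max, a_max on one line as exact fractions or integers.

final state: t=11/4, x=63/8, v=0 → d = 63/8
a_max = (7/4−0)/(1/4−0) = 7
max v = 7/2 over t∈[1/2,9/4] → v_max = 7/2
check: 7/2·(1/2+7/4) = 63/8 ✓

d=63/8 v_max=7/2 a_max=7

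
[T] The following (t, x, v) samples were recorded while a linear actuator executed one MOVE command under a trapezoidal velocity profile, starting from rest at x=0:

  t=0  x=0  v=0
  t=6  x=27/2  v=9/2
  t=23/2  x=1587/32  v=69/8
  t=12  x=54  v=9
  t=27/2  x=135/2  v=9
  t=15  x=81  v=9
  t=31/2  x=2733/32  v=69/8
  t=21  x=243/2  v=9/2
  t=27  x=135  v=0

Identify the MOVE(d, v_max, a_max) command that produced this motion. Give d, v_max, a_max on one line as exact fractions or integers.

d=135 v_max=9 a_max=3/4

final state: t=27, x=135, v=0 → d = 135
a_max = (9/2−0)/(6−0) = 3/4
max v = 9 over t∈[12,15] → v_max = 9
check: 9·(12+3) = 135 ✓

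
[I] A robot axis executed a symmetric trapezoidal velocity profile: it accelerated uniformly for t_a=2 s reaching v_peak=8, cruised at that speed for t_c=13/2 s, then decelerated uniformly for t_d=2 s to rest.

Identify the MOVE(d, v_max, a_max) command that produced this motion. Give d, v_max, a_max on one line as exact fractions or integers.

a_max = 8/2 = 4
d_a = ½·8·2 = 8; d_c = 8·13/2 = 52
d = 2·8 + 52 = 68
t_c = 13/2 > 0 ⇒ limit active, v_max = 8

d=68 v_max=8 a_max=4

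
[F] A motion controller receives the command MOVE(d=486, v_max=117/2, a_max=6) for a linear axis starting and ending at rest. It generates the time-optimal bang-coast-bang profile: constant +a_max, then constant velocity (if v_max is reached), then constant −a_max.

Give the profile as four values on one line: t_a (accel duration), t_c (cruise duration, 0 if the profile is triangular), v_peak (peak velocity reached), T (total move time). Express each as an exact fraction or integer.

(v_max)²/a_max = (117/2)²/6 = 4563/8
486 < 4563/8 ⇒ no cruise
v_peak = √(486·6) = √2916 = 54
t_a = 54/6 = 9; t_c = 0
T = 2·9 = 18

t_a=9 t_c=0 v_peak=54 T=18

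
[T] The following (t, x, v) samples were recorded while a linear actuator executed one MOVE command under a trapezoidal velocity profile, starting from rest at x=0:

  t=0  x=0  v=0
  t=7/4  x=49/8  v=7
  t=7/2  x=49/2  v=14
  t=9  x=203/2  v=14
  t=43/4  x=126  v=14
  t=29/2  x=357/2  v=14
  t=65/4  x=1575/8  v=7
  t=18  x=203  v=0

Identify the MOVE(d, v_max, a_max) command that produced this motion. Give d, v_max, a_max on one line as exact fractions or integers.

d=203 v_max=14 a_max=4

final state: t=18, x=203, v=0 → d = 203
a_max = (7−0)/(7/4−0) = 4
max v = 14 over t∈[7/2,29/2] → v_max = 14
check: 14·(7/2+11) = 203 ✓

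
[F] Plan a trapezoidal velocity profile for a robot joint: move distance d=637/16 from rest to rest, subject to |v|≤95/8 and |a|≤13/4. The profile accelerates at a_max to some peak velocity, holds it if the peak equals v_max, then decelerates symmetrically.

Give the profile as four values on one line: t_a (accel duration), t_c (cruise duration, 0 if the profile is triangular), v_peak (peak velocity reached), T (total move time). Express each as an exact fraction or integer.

vₘ²/aₘ = (95/8)²/(13/4) = 9025/208
637/16 < 9025/208 ⇒ no cruise
v_peak = √(637/16·13/4) = √(8281/64) = 91/8
t_a = (91/8)/(13/4) = 7/2; t_c = 0
T = 2·7/2 = 7

t_a=7/2 t_c=0 v_peak=91/8 T=7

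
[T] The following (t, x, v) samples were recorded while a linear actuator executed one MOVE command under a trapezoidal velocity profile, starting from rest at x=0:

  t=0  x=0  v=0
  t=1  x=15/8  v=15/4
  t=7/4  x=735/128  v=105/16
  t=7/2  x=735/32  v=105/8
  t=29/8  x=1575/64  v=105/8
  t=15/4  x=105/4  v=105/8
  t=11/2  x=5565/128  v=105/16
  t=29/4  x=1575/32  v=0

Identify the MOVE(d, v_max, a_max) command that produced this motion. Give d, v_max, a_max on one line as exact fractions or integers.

final state: t=29/4, x=1575/32, v=0 → d = 1575/32
a_max = (15/4−0)/(1−0) = 15/4
max v = 105/8 over t∈[7/2,15/4] → v_max = 105/8
check: 105/8·(7/2+1/4) = 1575/32 ✓

d=1575/32 v_max=105/8 a_max=15/4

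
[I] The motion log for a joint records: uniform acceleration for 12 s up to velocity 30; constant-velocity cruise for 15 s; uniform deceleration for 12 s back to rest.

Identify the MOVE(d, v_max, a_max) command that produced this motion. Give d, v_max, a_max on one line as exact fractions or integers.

a_max = 30/12 = 5/2
d_a = ½·30·12 = 180; d_c = 30·15 = 450
d = 2·180 + 450 = 810
t_c = 15 > 0 → v_max = v_peak = 30

d=810 v_max=30 a_max=5/2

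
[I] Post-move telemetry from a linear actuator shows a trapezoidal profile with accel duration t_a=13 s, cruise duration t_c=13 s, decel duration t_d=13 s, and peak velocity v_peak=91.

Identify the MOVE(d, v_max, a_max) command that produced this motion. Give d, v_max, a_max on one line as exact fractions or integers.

d=2366 v_max=91 a_max=7

a_max = 91/13 = 7
d_a = ½·91·13 = 1183/2; d_c = 91·13 = 1183
d = 2·1183/2 + 1183 = 2366
t_c = 13 > 0 ⇒ limit active, v_max = 91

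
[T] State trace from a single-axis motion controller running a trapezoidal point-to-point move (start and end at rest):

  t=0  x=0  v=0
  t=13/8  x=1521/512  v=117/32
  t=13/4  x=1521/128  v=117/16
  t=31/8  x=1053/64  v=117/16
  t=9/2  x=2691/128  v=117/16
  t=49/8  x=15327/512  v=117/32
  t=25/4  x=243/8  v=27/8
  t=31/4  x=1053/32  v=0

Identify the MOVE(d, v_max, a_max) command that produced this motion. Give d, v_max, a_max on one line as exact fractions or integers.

d=1053/32 v_max=117/16 a_max=9/4

final state: t=31/4, x=1053/32, v=0 → d = 1053/32
a_max = (117/32−0)/(13/8−0) = 9/4
max v = 117/16 over t∈[13/4,9/2] → v_max = 117/16
check: 117/16·(13/4+5/4) = 1053/32 ✓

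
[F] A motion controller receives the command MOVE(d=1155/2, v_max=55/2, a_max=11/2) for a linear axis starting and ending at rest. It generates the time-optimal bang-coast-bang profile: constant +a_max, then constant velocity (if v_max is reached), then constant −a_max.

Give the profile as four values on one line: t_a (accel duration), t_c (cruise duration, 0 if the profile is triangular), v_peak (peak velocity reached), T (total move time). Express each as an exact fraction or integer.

t_a=5 t_c=16 v_peak=55/2 T=26

v_max²/a_max = (55/2)²/(11/2) = 275/2
1155/2 ≥ 275/2 → trapezoidal
t_a = (55/2)/(11/2) = 5; v_peak = 55/2
d_cruise = 1155/2 − 275/2 = 440; t_c = 440/(55/2) = 16
T = 2·5 + 16 = 26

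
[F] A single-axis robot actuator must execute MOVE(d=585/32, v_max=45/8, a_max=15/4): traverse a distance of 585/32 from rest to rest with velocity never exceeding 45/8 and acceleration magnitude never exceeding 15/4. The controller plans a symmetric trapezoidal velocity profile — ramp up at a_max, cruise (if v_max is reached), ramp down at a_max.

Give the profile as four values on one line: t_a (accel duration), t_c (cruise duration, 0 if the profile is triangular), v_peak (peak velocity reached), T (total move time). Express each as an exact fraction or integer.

vₘ²/aₘ = (45/8)²/(15/4) = 135/16
585/32 ≥ 135/16 ⇒ cruise phase
t_a = (45/8)/(15/4) = 3/2; v_peak = 45/8
d_cruise = 585/32 − 135/16 = 315/32; t_c = (315/32)/(45/8) = 7/4
T = 2·3/2 + 7/4 = 19/4

t_a=3/2 t_c=7/4 v_peak=45/8 T=19/4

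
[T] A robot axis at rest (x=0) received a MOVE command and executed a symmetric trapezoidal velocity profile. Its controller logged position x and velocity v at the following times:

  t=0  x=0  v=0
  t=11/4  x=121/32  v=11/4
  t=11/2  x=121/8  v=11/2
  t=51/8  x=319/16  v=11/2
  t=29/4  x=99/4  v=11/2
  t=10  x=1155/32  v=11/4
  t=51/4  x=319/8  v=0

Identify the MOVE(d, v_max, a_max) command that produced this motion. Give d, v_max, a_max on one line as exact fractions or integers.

final state: t=51/4, x=319/8, v=0 → d = 319/8
a_max = (11/4−0)/(11/4−0) = 1
max v = 11/2 over t∈[11/2,29/4] → v_max = 11/2
check: 11/2·(11/2+7/4) = 319/8 ✓

d=319/8 v_max=11/2 a_max=1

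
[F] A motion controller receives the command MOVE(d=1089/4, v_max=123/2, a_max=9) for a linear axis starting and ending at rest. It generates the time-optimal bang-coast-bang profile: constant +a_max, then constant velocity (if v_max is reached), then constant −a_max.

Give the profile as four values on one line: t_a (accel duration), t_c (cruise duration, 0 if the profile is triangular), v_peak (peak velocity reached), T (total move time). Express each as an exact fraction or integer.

(v_max)²/a_max = (123/2)²/9 = 1681/4
1089/4 < 1681/4 → triangular
v_peak = √(1089/4·9) = √(9801/4) = 99/2
t_a = (99/2)/9 = 11/2; t_c = 0
T = 2·11/2 = 11

t_a=11/2 t_c=0 v_peak=99/2 T=11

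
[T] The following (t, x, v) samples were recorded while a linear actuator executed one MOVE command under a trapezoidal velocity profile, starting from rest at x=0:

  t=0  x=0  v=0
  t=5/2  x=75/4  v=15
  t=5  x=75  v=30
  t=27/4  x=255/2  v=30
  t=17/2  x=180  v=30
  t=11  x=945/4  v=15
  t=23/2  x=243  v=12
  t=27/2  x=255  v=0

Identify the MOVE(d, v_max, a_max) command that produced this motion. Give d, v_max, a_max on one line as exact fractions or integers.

d=255 v_max=30 a_max=6

final state: t=27/2, x=255, v=0 → d = 255
a_max = (15−0)/(5/2−0) = 6
max v = 30 over t∈[5,17/2] → v_max = 30
check: 30·(5+7/2) = 255 ✓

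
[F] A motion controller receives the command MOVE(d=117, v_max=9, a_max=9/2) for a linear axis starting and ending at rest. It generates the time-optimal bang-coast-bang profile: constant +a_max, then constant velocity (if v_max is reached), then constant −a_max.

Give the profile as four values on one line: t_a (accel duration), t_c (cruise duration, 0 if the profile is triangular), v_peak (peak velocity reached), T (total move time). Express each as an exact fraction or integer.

t_a=2 t_c=11 v_peak=9 T=15

vₘ²/aₘ = 9²/(9/2) = 18
117 ≥ 18 → trapezoidal
t_a = 9/(9/2) = 2; v_peak = 9
d_cruise = 117 − 18 = 99; t_c = 99/9 = 11
T = 2·2 + 11 = 15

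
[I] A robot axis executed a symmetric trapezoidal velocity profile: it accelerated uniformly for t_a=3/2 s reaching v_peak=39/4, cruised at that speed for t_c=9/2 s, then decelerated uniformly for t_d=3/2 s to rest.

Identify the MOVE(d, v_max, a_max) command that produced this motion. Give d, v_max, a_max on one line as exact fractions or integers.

a_max = (39/4)/(3/2) = 13/2
d_a = ½·39/4·3/2 = 117/16; d_c = 39/4·9/2 = 351/8
d = 2·117/16 + 351/8 = 117/2
t_c = 9/2 > 0 so v_max = 39/4

d=117/2 v_max=39/4 a_max=13/2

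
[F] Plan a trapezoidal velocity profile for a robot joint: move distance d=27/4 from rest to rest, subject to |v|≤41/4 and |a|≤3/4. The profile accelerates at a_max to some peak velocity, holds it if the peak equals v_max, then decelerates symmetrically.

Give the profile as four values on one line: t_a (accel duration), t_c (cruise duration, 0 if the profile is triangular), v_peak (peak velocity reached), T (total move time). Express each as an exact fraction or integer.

v_max²/a_max = (41/4)²/(3/4) = 1681/12
27/4 < 1681/12 ⇒ no cruise
v_peak = √(27/4·3/4) = √(81/16) = 9/4
t_a = (9/4)/(3/4) = 3; t_c = 0
T = 2·3 = 6

t_a=3 t_c=0 v_peak=9/4 T=6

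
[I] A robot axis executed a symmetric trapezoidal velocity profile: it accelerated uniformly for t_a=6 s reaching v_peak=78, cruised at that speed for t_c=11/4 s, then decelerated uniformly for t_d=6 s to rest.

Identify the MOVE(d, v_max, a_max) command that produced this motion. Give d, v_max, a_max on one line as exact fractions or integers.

a_max = 78/6 = 13
d_a = ½·78·6 = 234; d_c = 78·11/4 = 429/2
d = 2·234 + 429/2 = 1365/2
t_c = 11/4 > 0 so v_max = 78

d=1365/2 v_max=78 a_max=13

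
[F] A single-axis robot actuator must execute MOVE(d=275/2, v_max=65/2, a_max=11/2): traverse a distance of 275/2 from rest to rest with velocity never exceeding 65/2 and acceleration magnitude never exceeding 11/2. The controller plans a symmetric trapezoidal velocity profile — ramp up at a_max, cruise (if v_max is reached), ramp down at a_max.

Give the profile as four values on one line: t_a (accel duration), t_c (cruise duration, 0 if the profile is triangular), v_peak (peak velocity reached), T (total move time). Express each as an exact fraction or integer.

t_a=5 t_c=0 v_peak=55/2 T=10

v_max²/a_max = (65/2)²/(11/2) = 4225/22
275/2 < 4225/22 so t_c = 0
v_peak = √(275/2·11/2) = √(3025/4) = 55/2
t_a = (55/2)/(11/2) = 5; t_c = 0
T = 2·5 = 10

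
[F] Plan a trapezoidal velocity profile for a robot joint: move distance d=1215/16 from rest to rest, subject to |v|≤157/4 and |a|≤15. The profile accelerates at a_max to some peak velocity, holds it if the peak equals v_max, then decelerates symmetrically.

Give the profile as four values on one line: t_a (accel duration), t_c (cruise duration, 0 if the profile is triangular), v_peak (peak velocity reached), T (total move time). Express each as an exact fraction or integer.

t_a=9/4 t_c=0 v_peak=135/4 T=9/2

vₘ²/aₘ = (157/4)²/15 = 24649/240
1215/16 < 24649/240 ⇒ no cruise
v_peak = √(1215/16·15) = √(18225/16) = 135/4
t_a = (135/4)/15 = 9/4; t_c = 0
T = 2·9/4 = 9/2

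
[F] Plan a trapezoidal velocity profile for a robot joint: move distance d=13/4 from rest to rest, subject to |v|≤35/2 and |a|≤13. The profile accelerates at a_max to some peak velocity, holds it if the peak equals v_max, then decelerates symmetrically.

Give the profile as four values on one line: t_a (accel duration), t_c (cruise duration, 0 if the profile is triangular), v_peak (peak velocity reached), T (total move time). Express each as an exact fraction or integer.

t_a=1/2 t_c=0 v_peak=13/2 T=1

(v_max)²/a_max = (35/2)²/13 = 1225/52
13/4 < 1225/52 so t_c = 0
v_peak = √(13/4·13) = √(169/4) = 13/2
t_a = (13/2)/13 = 1/2; t_c = 0
T = 2·1/2 = 1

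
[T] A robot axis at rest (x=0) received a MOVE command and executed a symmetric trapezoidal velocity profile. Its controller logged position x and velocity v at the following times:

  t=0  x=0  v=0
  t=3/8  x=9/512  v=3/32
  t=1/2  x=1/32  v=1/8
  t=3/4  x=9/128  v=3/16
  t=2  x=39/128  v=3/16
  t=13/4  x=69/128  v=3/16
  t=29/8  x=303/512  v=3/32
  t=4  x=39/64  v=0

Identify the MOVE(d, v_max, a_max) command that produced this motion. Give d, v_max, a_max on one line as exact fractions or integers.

final state: t=4, x=39/64, v=0 → d = 39/64
a_max = (3/32−0)/(3/8−0) = 1/4
max v = 3/16 over t∈[3/4,13/4] → v_max = 3/16
check: 3/16·(3/4+5/2) = 39/64 ✓

d=39/64 v_max=3/16 a_max=1/4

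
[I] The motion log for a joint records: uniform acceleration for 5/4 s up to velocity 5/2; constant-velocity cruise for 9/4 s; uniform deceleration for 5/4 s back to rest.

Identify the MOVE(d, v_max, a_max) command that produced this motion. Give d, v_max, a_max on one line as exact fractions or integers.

a_max = (5/2)/(5/4) = 2
d_a = ½·5/2·5/4 = 25/16; d_c = 5/2·9/4 = 45/8
d = 2·25/16 + 45/8 = 35/4
t_c = 9/4 > 0 so v_max = 5/2

d=35/4 v_max=5/2 a_max=2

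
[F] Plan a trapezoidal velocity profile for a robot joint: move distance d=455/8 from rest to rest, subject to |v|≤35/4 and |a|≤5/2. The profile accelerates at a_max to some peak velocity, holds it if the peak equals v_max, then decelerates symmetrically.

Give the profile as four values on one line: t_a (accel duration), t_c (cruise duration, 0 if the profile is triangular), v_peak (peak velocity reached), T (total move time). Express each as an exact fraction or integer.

(v_max)²/a_max = (35/4)²/(5/2) = 245/8
455/8 ≥ 245/8 so v_max reached
t_a = (35/4)/(5/2) = 7/2; v_peak = 35/4
d_cruise = 455/8 − 245/8 = 105/4; t_c = (105/4)/(35/4) = 3
T = 2·7/2 + 3 = 10

t_a=7/2 t_c=3 v_peak=35/4 T=10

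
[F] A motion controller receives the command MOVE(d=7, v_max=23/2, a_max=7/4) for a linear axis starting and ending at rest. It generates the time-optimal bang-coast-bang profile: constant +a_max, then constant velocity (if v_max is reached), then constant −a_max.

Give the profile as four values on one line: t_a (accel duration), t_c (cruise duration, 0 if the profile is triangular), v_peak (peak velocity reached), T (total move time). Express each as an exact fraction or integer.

(v_max)²/a_max = (23/2)²/(7/4) = 529/7
7 < 529/7 so t_c = 0
v_peak = √(7·7/4) = √(49/4) = 7/2
t_a = (7/2)/(7/4) = 2; t_c = 0
T = 2·2 = 4

t_a=2 t_c=0 v_peak=7/2 T=4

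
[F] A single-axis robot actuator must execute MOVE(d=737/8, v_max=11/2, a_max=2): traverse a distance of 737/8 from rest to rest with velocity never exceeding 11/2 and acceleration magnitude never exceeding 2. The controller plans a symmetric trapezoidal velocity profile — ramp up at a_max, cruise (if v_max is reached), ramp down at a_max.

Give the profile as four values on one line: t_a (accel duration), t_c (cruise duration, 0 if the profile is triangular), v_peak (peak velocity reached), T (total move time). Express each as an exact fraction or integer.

t_a=11/4 t_c=14 v_peak=11/2 T=39/2

(v_max)²/a_max = (11/2)²/2 = 121/8
737/8 ≥ 121/8 so v_max reached
t_a = (11/2)/2 = 11/4; v_peak = 11/2
d_cruise = 737/8 − 121/8 = 77; t_c = 77/(11/2) = 14
T = 2·11/4 + 14 = 39/2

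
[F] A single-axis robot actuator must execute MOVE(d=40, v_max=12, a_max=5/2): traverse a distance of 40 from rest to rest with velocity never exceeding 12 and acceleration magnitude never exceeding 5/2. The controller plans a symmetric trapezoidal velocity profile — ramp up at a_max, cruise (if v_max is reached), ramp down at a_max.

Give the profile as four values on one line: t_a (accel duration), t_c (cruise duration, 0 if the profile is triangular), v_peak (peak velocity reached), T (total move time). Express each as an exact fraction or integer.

t_a=4 t_c=0 v_peak=10 T=8

v_max²/a_max = 12²/(5/2) = 288/5
40 < 288/5 ⇒ no cruise
v_peak = √(40·5/2) = √100 = 10
t_a = 10/(5/2) = 4; t_c = 0
T = 2·4 = 8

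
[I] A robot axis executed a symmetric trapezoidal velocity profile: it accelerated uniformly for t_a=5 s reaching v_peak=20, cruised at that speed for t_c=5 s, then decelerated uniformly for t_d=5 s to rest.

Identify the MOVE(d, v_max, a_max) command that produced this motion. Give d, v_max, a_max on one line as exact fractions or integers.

a_max = 20/5 = 4
d_a = ½·20·5 = 50; d_c = 20·5 = 100
d = 2·50 + 100 = 200
t_c = 5 > 0 so v_max = 20

d=200 v_max=20 a_max=4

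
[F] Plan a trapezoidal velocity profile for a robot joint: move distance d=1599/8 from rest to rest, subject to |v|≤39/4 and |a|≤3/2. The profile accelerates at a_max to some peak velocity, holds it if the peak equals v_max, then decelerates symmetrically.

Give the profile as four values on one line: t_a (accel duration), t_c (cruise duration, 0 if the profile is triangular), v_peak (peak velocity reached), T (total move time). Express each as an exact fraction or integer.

vₘ²/aₘ = (39/4)²/(3/2) = 507/8
1599/8 ≥ 507/8 → trapezoidal
t_a = (39/4)/(3/2) = 13/2; v_peak = 39/4
d_cruise = 1599/8 − 507/8 = 273/2; t_c = (273/2)/(39/4) = 14
T = 2·13/2 + 14 = 27

t_a=13/2 t_c=14 v_peak=39/4 T=27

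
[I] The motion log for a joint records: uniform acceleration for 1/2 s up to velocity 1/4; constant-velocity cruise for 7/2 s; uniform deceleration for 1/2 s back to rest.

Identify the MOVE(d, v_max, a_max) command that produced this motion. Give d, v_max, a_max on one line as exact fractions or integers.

d=1 v_max=1/4 a_max=1/2

a_max = (1/4)/(1/2) = 1/2
d_a = ½·1/4·1/2 = 1/16; d_c = 1/4·7/2 = 7/8
d = 2·1/16 + 7/8 = 1
t_c = 7/2 > 0 so v_max = 1/4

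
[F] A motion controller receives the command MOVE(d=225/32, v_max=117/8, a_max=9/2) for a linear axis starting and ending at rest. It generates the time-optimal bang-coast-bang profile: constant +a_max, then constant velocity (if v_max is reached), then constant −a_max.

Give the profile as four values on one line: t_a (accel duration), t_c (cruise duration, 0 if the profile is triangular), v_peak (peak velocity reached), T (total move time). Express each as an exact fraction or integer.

(v_max)²/a_max = (117/8)²/(9/2) = 1521/32
225/32 < 1521/32 so t_c = 0
v_peak = √(225/32·9/2) = √(2025/64) = 45/8
t_a = (45/8)/(9/2) = 5/4; t_c = 0
T = 2·5/4 = 5/2

t_a=5/4 t_c=0 v_peak=45/8 T=5/2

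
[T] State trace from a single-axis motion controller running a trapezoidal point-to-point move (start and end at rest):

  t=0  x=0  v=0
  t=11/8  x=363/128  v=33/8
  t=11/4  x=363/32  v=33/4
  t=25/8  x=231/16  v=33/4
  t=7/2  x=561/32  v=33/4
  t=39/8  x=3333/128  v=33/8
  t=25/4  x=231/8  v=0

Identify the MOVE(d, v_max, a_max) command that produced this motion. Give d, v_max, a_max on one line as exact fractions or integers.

d=231/8 v_max=33/4 a_max=3

final state: t=25/4, x=231/8, v=0 → d = 231/8
a_max = (33/8−0)/(11/8−0) = 3
max v = 33/4 over t∈[11/4,7/2] → v_max = 33/4
check: 33/4·(11/4+3/4) = 231/8 ✓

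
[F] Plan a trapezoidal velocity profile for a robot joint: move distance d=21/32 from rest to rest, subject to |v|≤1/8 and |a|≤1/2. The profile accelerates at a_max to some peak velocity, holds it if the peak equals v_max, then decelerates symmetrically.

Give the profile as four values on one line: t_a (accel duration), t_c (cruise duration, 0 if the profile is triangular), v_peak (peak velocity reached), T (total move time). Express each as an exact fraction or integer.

t_a=1/4 t_c=5 v_peak=1/8 T=11/2

v_max²/a_max = (1/8)²/(1/2) = 1/32
21/32 ≥ 1/32 so v_max reached
t_a = (1/8)/(1/2) = 1/4; v_peak = 1/8
d_cruise = 21/32 − 1/32 = 5/8; t_c = (5/8)/(1/8) = 5
T = 2·1/4 + 5 = 11/2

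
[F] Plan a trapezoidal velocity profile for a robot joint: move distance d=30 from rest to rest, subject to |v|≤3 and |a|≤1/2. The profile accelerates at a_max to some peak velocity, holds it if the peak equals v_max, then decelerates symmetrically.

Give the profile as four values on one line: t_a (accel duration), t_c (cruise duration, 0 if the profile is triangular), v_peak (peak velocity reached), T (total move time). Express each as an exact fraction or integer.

t_a=6 t_c=4 v_peak=3 T=16

v_max²/a_max = 3²/(1/2) = 18
30 ≥ 18 so v_max reached
t_a = 3/(1/2) = 6; v_peak = 3
d_cruise = 30 − 18 = 12; t_c = 12/3 = 4
T = 2·6 + 4 = 16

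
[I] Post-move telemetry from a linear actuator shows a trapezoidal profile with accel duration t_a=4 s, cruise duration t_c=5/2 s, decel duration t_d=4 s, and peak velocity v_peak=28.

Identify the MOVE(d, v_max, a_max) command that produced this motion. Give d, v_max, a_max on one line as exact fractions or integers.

d=182 v_max=28 a_max=7

a_max = 28/4 = 7
d_a = ½·28·4 = 56; d_c = 28·5/2 = 70
d = 2·56 + 70 = 182
t_c = 5/2 > 0 → v_max = v_peak = 28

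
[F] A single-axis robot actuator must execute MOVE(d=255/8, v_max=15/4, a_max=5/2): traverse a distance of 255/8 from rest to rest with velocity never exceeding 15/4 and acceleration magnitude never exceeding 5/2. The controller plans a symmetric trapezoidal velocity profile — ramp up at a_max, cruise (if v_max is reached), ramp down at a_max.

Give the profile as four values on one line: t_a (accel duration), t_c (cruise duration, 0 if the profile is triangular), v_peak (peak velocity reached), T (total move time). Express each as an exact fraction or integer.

v_max²/a_max = (15/4)²/(5/2) = 45/8
255/8 ≥ 45/8 → trapezoidal
t_a = (15/4)/(5/2) = 3/2; v_peak = 15/4
d_cruise = 255/8 − 45/8 = 105/4; t_c = (105/4)/(15/4) = 7
T = 2·3/2 + 7 = 10

t_a=3/2 t_c=7 v_peak=15/4 T=10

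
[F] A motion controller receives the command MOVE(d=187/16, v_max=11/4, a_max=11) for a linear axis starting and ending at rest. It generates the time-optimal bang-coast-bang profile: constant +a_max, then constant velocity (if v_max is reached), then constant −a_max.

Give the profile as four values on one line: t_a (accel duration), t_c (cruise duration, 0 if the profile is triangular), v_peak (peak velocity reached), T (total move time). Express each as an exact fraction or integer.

(v_max)²/a_max = (11/4)²/11 = 11/16
187/16 ≥ 11/16 → trapezoidal
t_a = (11/4)/11 = 1/4; v_peak = 11/4
d_cruise = 187/16 − 11/16 = 11; t_c = 11/(11/4) = 4
T = 2·1/4 + 4 = 9/2

t_a=1/4 t_c=4 v_peak=11/4 T=9/2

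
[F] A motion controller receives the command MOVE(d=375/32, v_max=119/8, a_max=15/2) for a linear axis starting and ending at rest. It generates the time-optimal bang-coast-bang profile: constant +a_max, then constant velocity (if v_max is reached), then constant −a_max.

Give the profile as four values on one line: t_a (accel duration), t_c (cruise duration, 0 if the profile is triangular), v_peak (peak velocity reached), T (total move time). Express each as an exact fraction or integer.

t_a=5/4 t_c=0 v_peak=75/8 T=5/2

v_max²/a_max = (119/8)²/(15/2) = 14161/480
375/32 < 14161/480 so t_c = 0
v_peak = √(375/32·15/2) = √(5625/64) = 75/8
t_a = (75/8)/(15/2) = 5/4; t_c = 0
T = 2·5/4 = 5/2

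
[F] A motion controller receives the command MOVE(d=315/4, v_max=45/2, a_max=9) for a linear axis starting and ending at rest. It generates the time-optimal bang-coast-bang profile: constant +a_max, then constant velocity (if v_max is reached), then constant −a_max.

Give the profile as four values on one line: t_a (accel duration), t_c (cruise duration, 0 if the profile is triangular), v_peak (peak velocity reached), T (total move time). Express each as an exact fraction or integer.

v_max²/a_max = (45/2)²/9 = 225/4
315/4 ≥ 225/4 so v_max reached
t_a = (45/2)/9 = 5/2; v_peak = 45/2
d_cruise = 315/4 − 225/4 = 45/2; t_c = (45/2)/(45/2) = 1
T = 2·5/2 + 1 = 6

t_a=5/2 t_c=1 v_peak=45/2 T=6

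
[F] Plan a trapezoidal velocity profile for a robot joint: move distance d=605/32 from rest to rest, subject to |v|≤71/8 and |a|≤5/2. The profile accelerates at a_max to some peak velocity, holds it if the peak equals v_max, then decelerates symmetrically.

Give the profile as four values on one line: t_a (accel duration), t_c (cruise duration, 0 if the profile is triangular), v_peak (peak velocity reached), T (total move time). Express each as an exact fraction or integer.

t_a=11/4 t_c=0 v_peak=55/8 T=11/2

vₘ²/aₘ = (71/8)²/(5/2) = 5041/160
605/32 < 5041/160 → triangular
v_peak = √(605/32·5/2) = √(3025/64) = 55/8
t_a = (55/8)/(5/2) = 11/4; t_c = 0
T = 2·11/4 = 11/2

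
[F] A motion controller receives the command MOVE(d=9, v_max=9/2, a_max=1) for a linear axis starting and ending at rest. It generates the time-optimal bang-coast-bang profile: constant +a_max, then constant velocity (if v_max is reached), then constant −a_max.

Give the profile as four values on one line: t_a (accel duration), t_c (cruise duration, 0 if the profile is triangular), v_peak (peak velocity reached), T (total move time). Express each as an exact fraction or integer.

vₘ²/aₘ = (9/2)²/1 = 81/4
9 < 81/4 so t_c = 0
v_peak = √(9·1) = √9 = 3
t_a = 3/1 = 3; t_c = 0
T = 2·3 = 6

t_a=3 t_c=0 v_peak=3 T=6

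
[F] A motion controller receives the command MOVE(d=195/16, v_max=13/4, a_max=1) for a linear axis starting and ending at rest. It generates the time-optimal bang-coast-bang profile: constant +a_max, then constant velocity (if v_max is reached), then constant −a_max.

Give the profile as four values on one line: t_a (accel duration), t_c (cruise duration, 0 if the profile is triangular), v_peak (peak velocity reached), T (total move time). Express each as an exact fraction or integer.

(v_max)²/a_max = (13/4)²/1 = 169/16
195/16 ≥ 169/16 → trapezoidal
t_a = (13/4)/1 = 13/4; v_peak = 13/4
d_cruise = 195/16 − 169/16 = 13/8; t_c = (13/8)/(13/4) = 1/2
T = 2·13/4 + 1/2 = 7

t_a=13/4 t_c=1/2 v_peak=13/4 T=7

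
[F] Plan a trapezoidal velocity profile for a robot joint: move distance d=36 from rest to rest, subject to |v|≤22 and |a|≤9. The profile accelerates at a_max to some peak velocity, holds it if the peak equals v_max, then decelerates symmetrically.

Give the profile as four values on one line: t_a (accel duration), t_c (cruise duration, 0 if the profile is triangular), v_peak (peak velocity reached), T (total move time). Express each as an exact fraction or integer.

(v_max)²/a_max = 22²/9 = 484/9
36 < 484/9 so t_c = 0
v_peak = √(36·9) = √324 = 18
t_a = 18/9 = 2; t_c = 0
T = 2·2 = 4

t_a=2 t_c=0 v_peak=18 T=4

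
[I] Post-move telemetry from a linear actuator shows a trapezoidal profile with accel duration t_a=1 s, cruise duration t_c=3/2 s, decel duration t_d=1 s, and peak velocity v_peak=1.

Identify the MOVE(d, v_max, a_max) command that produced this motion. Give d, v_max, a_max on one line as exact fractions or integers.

d=5/2 v_max=1 a_max=1

a_max = 1/1 = 1
d_a = ½·1·1 = 1/2; d_c = 1·3/2 = 3/2
d = 2·1/2 + 3/2 = 5/2
t_c = 3/2 > 0 ⇒ limit active, v_max = 1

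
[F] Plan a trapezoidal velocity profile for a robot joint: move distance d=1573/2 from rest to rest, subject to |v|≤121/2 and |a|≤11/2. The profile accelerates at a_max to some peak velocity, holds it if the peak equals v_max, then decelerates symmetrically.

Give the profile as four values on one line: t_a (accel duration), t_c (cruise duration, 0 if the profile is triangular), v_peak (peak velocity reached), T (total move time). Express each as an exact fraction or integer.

t_a=11 t_c=2 v_peak=121/2 T=24

vₘ²/aₘ = (121/2)²/(11/2) = 1331/2
1573/2 ≥ 1331/2 so v_max reached
t_a = (121/2)/(11/2) = 11; v_peak = 121/2
d_cruise = 1573/2 − 1331/2 = 121; t_c = 121/(121/2) = 2
T = 2·11 + 2 = 24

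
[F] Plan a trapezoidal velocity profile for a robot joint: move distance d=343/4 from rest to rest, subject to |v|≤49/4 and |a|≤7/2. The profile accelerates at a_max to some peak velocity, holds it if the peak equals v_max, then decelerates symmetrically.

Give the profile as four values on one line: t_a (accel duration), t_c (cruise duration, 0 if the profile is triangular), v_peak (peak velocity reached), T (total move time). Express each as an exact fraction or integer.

t_a=7/2 t_c=7/2 v_peak=49/4 T=21/2

v_max²/a_max = (49/4)²/(7/2) = 343/8
343/4 ≥ 343/8 → trapezoidal
t_a = (49/4)/(7/2) = 7/2; v_peak = 49/4
d_cruise = 343/4 − 343/8 = 343/8; t_c = (343/8)/(49/4) = 7/2
T = 2·7/2 + 7/2 = 21/2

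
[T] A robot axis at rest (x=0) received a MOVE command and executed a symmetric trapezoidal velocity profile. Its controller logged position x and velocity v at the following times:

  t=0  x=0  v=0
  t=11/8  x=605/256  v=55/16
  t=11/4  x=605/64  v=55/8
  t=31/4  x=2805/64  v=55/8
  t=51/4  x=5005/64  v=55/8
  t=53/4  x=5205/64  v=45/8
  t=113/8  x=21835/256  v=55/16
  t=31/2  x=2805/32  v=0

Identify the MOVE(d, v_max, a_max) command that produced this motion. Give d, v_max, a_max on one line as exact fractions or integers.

d=2805/32 v_max=55/8 a_max=5/2

final state: t=31/2, x=2805/32, v=0 → d = 2805/32
a_max = (55/16−0)/(11/8−0) = 5/2
max v = 55/8 over t∈[11/4,51/4] → v_max = 55/8
check: 55/8·(11/4+10) = 2805/32 ✓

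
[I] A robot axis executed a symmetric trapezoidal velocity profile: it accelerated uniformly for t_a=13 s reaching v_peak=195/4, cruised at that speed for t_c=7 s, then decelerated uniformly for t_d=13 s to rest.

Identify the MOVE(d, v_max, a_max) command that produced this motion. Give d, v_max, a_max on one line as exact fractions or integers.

a_max = (195/4)/13 = 15/4
d_a = ½·195/4·13 = 2535/8; d_c = 195/4·7 = 1365/4
d = 2·2535/8 + 1365/4 = 975
t_c = 7 > 0 → v_max = v_peak = 195/4

d=975 v_max=195/4 a_max=15/4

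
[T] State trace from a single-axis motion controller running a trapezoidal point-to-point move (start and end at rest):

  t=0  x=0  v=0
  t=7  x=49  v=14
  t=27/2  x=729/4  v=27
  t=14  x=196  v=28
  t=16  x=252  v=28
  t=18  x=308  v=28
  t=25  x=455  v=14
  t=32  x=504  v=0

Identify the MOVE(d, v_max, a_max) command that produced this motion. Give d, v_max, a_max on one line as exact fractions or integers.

final state: t=32, x=504, v=0 → d = 504
a_max = (14−0)/(7−0) = 2
max v = 28 over t∈[14,18] → v_max = 28
check: 28·(14+4) = 504 ✓

d=504 v_max=28 a_max=2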